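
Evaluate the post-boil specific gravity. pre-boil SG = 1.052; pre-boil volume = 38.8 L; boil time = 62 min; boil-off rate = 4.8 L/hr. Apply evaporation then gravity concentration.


V_post = V_pre − rate·(t/60);  SG_post = 1 + (SG_pre−1)·V_pre/V_post
V_post = 38.8 − 4.8·(62/60) = 33.8400
SG_post = 1 + (1.052 − 1)·38.8/33.8400

1.0596


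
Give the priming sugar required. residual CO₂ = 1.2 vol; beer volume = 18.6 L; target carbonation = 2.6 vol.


sugar = (target − residual)·4.0·V
sugar = (2.6 − 1.2)·4.0·18.6

104.1600 g


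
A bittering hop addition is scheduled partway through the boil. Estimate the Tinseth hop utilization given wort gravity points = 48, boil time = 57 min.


U = 1.65·0.000125^(GP/1000) · (1 − e^(−0.04·t))/4.15
bigness = 1.65·0.000125^(48/1000) = 1.0719
boil_factor = (1 − e^(−0.04·57))/4.15 = 0.2163
U = 1.0719 · 0.2163

0.2319


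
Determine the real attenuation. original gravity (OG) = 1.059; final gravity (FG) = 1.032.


AA = (OG−FG)/(OG−1)·100;  RA = AA·0.8192
AA = (1.059 − 1.032)/(1.059 − 1)·100 = 45.7627
RA = 45.7627·0.8192

37.4888 %


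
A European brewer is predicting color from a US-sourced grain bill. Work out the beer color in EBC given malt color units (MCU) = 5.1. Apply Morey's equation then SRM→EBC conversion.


SRM = 1.4922·MCU^0.6859;  EBC = SRM·1.97
SRM = 1.4922·5.1^0.6859 = 4.5619
EBC = 4.5619·1.97

8.9870 EBC


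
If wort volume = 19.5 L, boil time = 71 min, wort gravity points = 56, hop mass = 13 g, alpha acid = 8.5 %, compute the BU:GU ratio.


U = 1.65·0.000125^(GP/1000)·(1−e^(−0.04t))/4.15;  IBU = (α/100)·m·U·1000/V;  BU:GU = IBU/GP
U = 1.65·0.000125^(56/1000)·(1−e^(−0.04·71))/4.15 = 0.2263
IBU = (8.5/100)·13·0.2263·1000/19.5 = 12.8246
BU:GU = 12.8246/56

0.2290


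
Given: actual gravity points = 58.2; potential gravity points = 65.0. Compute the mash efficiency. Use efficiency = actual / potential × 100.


efficiency = 58.2 / 65.0 × 100

89.5385 %


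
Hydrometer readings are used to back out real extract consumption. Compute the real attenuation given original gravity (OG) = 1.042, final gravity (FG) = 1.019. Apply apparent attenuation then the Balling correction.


AA = (OG−FG)/(OG−1)·100;  RA = AA·0.8192
AA = (1.042 − 1.019)/(1.042 − 1)·100 = 54.7619
RA = 54.7619·0.8192

44.8610 %


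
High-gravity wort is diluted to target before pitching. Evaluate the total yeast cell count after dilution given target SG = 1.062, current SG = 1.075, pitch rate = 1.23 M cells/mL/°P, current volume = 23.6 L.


V_w = V·((SG_c−1)/(SG_t−1)−1);  °P = 259 − 259/SG_t;  cells = rate·(V+V_w)·°P
V_w = 23.6·((1.075−1)/(1.062−1)−1) = 4.9484
V_final = 23.6 + 4.9484 = 28.5484
°P = 259 − 259/1.062 = 15.1205
cells = 1.23·28.5484·15.1205

530.9500 billion cells


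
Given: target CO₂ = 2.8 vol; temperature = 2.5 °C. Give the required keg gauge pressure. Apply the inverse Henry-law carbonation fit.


psi = vols/(0.01821 + 0.09011·e^(−0.04·T)) − 14.695
psi = 2.8/(0.01821 + 0.09011·e^(−0.04·2.5)) − 14.695

13.3766 psi


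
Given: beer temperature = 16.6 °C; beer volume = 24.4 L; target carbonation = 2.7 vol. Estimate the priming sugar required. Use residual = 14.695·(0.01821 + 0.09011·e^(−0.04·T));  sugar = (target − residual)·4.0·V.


residual = 14.695·(0.01821 + 0.09011·e^(−0.04·16.6)) = 0.9493
sugar = (2.7 − 0.9493)·4.0·24.4

170.8721 g


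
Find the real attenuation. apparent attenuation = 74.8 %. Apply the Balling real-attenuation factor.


RA = AA · 0.8192
RA = 74.8 · 0.8192

61.2762 %


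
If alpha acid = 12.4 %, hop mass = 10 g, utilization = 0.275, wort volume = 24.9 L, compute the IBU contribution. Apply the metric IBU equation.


IBU = (α/100)·mass·U·1000 / V
IBU = (12.4/100)·10·0.275·1000 / 24.9

13.6948 IBU


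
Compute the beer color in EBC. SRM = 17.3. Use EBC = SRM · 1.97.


EBC = 17.3 · 1.97

34.0810 EBC


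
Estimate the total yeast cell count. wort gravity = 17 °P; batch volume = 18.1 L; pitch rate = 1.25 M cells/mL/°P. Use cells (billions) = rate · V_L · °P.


cells = 1.25 · 18.1 · 17

384.6250 billion cells


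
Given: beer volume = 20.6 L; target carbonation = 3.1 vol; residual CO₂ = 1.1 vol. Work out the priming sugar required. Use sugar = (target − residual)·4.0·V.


sugar = (3.1 − 1.1)·4.0·20.6

164.8000 g


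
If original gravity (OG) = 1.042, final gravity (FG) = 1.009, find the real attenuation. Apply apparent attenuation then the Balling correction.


AA = (OG−FG)/(OG−1)·100;  RA = AA·0.8192
AA = (1.042 − 1.009)/(1.042 − 1)·100 = 78.5714
RA = 78.5714·0.8192

64.3657 %


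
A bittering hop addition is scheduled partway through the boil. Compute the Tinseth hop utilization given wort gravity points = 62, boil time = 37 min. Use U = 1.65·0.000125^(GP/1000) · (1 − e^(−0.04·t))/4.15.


bigness = 1.65·0.000125^(62/1000) = 0.9451
boil_factor = (1 − e^(−0.04·37))/4.15 = 0.1861
U = 0.9451 · 0.1861

0.1759


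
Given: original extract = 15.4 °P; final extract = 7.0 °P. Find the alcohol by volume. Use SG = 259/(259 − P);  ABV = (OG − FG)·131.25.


OG = 259/(259 − 15.4) = 1.0632
FG = 259/(259 − 7.0) = 1.0278
ABV = (1.0632 − 1.0278)·131.25

4.6516 % ABV


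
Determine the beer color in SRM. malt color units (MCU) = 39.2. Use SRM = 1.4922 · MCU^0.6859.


SRM = 1.4922 · 39.2^0.6859

18.4783 SRM


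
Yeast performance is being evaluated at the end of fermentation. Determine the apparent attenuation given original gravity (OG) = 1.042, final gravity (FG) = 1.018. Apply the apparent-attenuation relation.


AA = (OG − FG)/(OG − 1) · 100
AA = (1.042 − 1.018)/(1.042 − 1) · 100

57.1429 %


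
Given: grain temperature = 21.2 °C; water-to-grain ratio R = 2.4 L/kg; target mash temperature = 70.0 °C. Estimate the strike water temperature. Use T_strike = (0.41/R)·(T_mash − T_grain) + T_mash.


T_strike = (0.41/2.4)·(70.0 − 21.2) + 70.0

78.3367 °C


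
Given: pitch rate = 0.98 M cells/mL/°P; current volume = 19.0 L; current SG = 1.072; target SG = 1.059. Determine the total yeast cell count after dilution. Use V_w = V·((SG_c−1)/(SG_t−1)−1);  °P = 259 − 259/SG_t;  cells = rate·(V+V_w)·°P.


V_w = 19.0·((1.072−1)/(1.059−1)−1) = 4.1864
V_final = 19.0 + 4.1864 = 23.1864
°P = 259 − 259/1.059 = 14.4297
cells = 0.98·23.1864·14.4297

327.8808 billion cells


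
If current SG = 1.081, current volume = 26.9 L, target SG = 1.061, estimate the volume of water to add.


V_water = V·((SG_curr − 1)/(SG_target − 1) − 1)
V_water = 26.9·((1.081 − 1)/(1.061 − 1) − 1)

8.8197 L


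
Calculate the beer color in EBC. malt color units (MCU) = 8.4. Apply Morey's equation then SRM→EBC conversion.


SRM = 1.4922·MCU^0.6859;  EBC = SRM·1.97
SRM = 1.4922·8.4^0.6859 = 6.4238
EBC = 6.4238·1.97

12.6548 EBC


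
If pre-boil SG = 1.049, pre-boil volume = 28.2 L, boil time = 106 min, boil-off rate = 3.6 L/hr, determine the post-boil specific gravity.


V_post = V_pre − rate·(t/60);  SG_post = 1 + (SG_pre−1)·V_pre/V_post
V_post = 28.2 − 3.6·(106/60) = 21.8400
SG_post = 1 + (1.049 − 1)·28.2/21.8400

1.0633


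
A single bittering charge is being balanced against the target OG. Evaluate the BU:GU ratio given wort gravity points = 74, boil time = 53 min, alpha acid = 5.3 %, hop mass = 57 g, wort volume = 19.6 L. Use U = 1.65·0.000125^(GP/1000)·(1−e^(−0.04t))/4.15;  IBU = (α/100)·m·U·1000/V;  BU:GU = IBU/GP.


U = 1.65·0.000125^(74/1000)·(1−e^(−0.04·53))/4.15 = 0.1799
IBU = (5.3/100)·57·0.1799·1000/19.6 = 27.7312
BU:GU = 27.7312/74

0.3747


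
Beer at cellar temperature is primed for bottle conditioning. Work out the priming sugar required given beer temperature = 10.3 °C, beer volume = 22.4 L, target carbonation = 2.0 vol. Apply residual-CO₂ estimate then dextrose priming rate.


residual = 14.695·(0.01821 + 0.09011·e^(−0.04·T));  sugar = (target − residual)·4.0·V
residual = 14.695·(0.01821 + 0.09011·e^(−0.04·10.3)) = 1.1446
sugar = (2.0 − 1.1446)·4.0·22.4

76.6417 g


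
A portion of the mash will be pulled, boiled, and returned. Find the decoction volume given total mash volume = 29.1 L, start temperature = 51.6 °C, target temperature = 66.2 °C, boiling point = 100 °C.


V_dec = V_total·(T_target − T_start)/(T_boil − T_start)
V_dec = 29.1·(66.2 − 51.6)/(100 − 51.6)

8.7781 L


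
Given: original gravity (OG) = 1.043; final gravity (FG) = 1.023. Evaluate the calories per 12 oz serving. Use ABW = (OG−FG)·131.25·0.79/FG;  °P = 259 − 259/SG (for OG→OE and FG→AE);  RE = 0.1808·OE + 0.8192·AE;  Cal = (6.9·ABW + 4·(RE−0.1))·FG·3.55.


ABW = (1.043 − 1.023)·131.25·0.79/1.023 = 2.0271
OE = 259 − 259/1.043 = 10.6779 °P
AE = 259 − 259/1.023 = 5.8231 °P
RE = 0.1808·10.6779 + 0.8192·5.8231 = 6.7008 °P
Cal = (6.9·2.0271 + 4·(6.7008−0.1))·1.023·3.55

146.6839 kcal


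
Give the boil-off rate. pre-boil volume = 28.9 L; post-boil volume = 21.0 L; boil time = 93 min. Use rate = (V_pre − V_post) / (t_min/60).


rate = (28.9 − 21.0) / (93/60)

5.0968 L/hr


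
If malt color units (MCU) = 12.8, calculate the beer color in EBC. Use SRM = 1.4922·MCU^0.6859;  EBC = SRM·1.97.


SRM = 1.4922·12.8^0.6859 = 8.5756
EBC = 8.5756·1.97

16.8938 EBC


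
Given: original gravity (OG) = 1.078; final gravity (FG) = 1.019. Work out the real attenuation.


AA = (OG−FG)/(OG−1)·100;  RA = AA·0.8192
AA = (1.078 − 1.019)/(1.078 − 1)·100 = 75.6410
RA = 75.6410·0.8192

61.9651 %


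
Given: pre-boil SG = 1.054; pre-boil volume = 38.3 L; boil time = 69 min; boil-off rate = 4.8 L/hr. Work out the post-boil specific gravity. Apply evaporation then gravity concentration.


V_post = V_pre − rate·(t/60);  SG_post = 1 + (SG_pre−1)·V_pre/V_post
V_post = 38.3 − 4.8·(69/60) = 32.7800
SG_post = 1 + (1.054 − 1)·38.3/32.7800

1.0631


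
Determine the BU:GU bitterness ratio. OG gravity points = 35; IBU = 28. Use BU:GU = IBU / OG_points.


BU:GU = 28 / 35

0.8000


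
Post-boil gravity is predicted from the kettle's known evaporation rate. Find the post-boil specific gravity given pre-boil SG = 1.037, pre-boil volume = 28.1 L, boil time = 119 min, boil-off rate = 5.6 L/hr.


V_post = V_pre − rate·(t/60);  SG_post = 1 + (SG_pre−1)·V_pre/V_post
V_post = 28.1 − 5.6·(119/60) = 16.9933
SG_post = 1 + (1.037 − 1)·28.1/16.9933

1.0612


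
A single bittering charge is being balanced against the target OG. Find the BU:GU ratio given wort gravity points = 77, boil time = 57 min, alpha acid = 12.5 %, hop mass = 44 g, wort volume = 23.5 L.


U = 1.65·0.000125^(GP/1000)·(1−e^(−0.04t))/4.15;  IBU = (α/100)·m·U·1000/V;  BU:GU = IBU/GP
U = 1.65·0.000125^(77/1000)·(1−e^(−0.04·57))/4.15 = 0.1787
IBU = (12.5/100)·44·0.1787·1000/23.5 = 41.8150
BU:GU = 41.8150/77

0.5431


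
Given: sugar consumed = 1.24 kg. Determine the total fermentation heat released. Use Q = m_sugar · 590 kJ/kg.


Q = 1.24 · 590

731.6000 kJ


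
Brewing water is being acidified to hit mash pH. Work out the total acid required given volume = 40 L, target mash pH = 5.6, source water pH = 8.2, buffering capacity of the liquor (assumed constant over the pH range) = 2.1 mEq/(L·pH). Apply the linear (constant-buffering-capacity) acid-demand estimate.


acid = buffering capacity · (pH_source − pH_target) · V
acid = 2.1 · (8.2 − 5.6) · 40

218.4000 mEq


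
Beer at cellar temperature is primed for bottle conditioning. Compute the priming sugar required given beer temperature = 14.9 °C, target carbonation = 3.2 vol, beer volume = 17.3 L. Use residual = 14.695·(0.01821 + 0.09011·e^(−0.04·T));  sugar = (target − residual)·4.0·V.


residual = 14.695·(0.01821 + 0.09011·e^(−0.04·14.9)) = 0.9972
sugar = (3.2 − 0.9972)·4.0·17.3

152.4319 g


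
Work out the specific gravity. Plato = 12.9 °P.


SG = 259/(259 − P)
SG = 259/(259 − 12.9)

1.0524


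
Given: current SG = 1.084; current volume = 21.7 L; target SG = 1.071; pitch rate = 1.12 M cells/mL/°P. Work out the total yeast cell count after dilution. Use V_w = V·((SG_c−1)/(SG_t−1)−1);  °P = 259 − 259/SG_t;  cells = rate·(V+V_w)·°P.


V_w = 21.7·((1.084−1)/(1.071−1)−1) = 3.9732
V_final = 21.7 + 3.9732 = 25.6732
°P = 259 − 259/1.071 = 17.1699
cells = 1.12·25.6732·17.1699

493.7048 billion cells


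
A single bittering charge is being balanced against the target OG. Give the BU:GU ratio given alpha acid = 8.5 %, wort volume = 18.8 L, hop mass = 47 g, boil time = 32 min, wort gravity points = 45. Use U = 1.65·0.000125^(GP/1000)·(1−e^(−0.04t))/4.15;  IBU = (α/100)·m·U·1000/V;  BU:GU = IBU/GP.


U = 1.65·0.000125^(45/1000)·(1−e^(−0.04·32))/4.15 = 0.1916
IBU = (8.5/100)·47·0.1916·1000/18.8 = 40.7071
BU:GU = 40.7071/45

0.9046


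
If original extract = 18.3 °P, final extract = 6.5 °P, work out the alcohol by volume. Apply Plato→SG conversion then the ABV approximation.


SG = 259/(259 − P);  ABV = (OG − FG)·131.25
OG = 259/(259 − 18.3) = 1.0760
FG = 259/(259 − 6.5) = 1.0257
ABV = (1.0760 − 1.0257)·131.25

6.6000 % ABV


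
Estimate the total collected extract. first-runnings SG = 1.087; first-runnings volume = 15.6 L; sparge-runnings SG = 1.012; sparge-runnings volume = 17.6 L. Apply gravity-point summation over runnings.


total = Σ (SG_i − 1)·1000·V_i
first = (1.087 − 1)·1000·15.6 = 1357.2000
sparge = (1.012 − 1)·1000·17.6 = 211.2000
total = 1357.2000 + 211.2000

1568.4000 gravity·L


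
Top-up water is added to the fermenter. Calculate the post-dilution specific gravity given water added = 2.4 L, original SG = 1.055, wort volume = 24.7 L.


SG_new = 1 + (SG_old − 1)·V_old/(V_old + V_water)
pts = (1.055 − 1)·1000·24.7/(24.7 + 2.4) = 50.1292
SG_new = 1 + 50.1292/1000

1.0501


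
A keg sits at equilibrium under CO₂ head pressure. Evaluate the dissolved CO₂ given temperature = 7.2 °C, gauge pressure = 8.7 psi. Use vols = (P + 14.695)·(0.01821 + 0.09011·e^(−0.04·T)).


vols = (8.7 + 14.695)·(0.01821 + 0.09011·e^(−0.04·7.2))

2.0066 volumes


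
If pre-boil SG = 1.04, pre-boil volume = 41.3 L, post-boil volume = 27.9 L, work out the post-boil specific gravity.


SG_post = 1 + (SG_pre − 1)·V_pre/V_post
pts_pre = (1.04 − 1)·1000 = 40.0000
pts_post = 40.0000·41.3/27.9 = 59.2115
SG_post = 1 + 59.2115/1000

1.0592


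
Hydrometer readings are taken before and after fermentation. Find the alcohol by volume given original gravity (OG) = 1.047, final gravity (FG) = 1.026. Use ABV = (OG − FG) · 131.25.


ABV = (1.047 − 1.026) · 131.25

2.7562 % ABV


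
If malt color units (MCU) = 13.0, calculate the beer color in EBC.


SRM = 1.4922·MCU^0.6859;  EBC = SRM·1.97
SRM = 1.4922·13.0^0.6859 = 8.6672
EBC = 8.6672·1.97

17.0745 EBC


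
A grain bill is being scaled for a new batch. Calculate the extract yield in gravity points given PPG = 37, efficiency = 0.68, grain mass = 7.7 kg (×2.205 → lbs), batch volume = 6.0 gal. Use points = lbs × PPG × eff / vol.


lbs = 7.7 × 2.205 = 16.9785
points = 16.9785 × 37 × 0.68 / 6.0

71.1965 points


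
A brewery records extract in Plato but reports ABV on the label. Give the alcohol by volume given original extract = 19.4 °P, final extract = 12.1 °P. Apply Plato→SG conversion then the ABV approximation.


SG = 259/(259 − P);  ABV = (OG − FG)·131.25
OG = 259/(259 − 19.4) = 1.0810
FG = 259/(259 − 12.1) = 1.0490
ABV = (1.0810 − 1.0490)·131.25

4.1948 % ABV


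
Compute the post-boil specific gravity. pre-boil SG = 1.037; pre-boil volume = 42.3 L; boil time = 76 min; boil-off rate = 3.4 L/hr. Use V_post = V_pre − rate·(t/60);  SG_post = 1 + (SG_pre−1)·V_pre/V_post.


V_post = 42.3 − 3.4·(76/60) = 37.9933
SG_post = 1 + (1.037 − 1)·42.3/37.9933

1.0412


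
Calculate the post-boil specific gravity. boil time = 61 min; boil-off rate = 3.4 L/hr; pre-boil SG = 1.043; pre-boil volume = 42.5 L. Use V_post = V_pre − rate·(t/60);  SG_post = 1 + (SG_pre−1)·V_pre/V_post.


V_post = 42.5 − 3.4·(61/60) = 39.0433
SG_post = 1 + (1.043 − 1)·42.5/39.0433

1.0468


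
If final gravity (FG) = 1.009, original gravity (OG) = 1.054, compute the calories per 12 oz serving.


ABW = (OG−FG)·131.25·0.79/FG;  °P = 259 − 259/SG (for OG→OE and FG→AE);  RE = 0.1808·OE + 0.8192·AE;  Cal = (6.9·ABW + 4·(RE−0.1))·FG·3.55
ABW = (1.054 − 1.009)·131.25·0.79/1.009 = 4.6243
OE = 259 − 259/1.054 = 13.2694 °P
AE = 259 − 259/1.009 = 2.3102 °P
RE = 0.1808·13.2694 + 0.8192·2.3102 = 4.2916 °P
Cal = (6.9·4.6243 + 4·(4.2916−0.1))·1.009·3.55

174.3491 kcal


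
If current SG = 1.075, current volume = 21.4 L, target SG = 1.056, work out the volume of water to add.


V_water = V·((SG_curr − 1)/(SG_target − 1) − 1)
V_water = 21.4·((1.075 − 1)/(1.056 − 1) − 1)

7.2607 L


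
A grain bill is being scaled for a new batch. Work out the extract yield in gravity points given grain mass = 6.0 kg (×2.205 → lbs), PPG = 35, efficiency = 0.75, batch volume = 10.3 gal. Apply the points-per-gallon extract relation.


points = lbs × PPG × eff / vol
lbs = 6.0 × 2.205 = 13.2300
points = 13.2300 × 35 × 0.75 / 10.3

33.7172 points


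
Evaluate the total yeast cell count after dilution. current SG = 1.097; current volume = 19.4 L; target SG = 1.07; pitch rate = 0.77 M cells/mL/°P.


V_w = V·((SG_c−1)/(SG_t−1)−1);  °P = 259 − 259/SG_t;  cells = rate·(V+V_w)·°P
V_w = 19.4·((1.097−1)/(1.07−1)−1) = 7.4829
V_final = 19.4 + 7.4829 = 26.8829
°P = 259 − 259/1.07 = 16.9439
cells = 0.77·26.8829·16.9439

350.7359 billion cells


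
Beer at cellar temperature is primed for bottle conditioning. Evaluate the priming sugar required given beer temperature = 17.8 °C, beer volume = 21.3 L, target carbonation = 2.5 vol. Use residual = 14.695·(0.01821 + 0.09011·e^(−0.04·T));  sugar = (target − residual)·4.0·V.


residual = 14.695·(0.01821 + 0.09011·e^(−0.04·17.8)) = 0.9173
sugar = (2.5 − 0.9173)·4.0·21.3

134.8449 g


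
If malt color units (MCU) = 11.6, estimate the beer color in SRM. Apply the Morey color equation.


SRM = 1.4922 · MCU^0.6859
SRM = 1.4922 · 11.6^0.6859

8.0157 SRM


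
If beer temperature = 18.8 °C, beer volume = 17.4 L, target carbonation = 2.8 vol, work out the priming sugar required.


residual = 14.695·(0.01821 + 0.09011·e^(−0.04·T));  sugar = (target − residual)·4.0·V
residual = 14.695·(0.01821 + 0.09011·e^(−0.04·18.8)) = 0.8918
sugar = (2.8 − 0.8918)·4.0·17.4

132.8081 g


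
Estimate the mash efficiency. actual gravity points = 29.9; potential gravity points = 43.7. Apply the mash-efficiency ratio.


efficiency = actual / potential × 100
efficiency = 29.9 / 43.7 × 100

68.4211 %


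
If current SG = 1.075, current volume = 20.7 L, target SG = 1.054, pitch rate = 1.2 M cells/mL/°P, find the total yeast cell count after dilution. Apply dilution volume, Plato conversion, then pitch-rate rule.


V_w = V·((SG_c−1)/(SG_t−1)−1);  °P = 259 − 259/SG_t;  cells = rate·(V+V_w)·°P
V_w = 20.7·((1.075−1)/(1.054−1)−1) = 8.0500
V_final = 20.7 + 8.0500 = 28.7500
°P = 259 − 259/1.054 = 13.2694
cells = 1.2·28.7500·13.2694

457.7960 billion cells


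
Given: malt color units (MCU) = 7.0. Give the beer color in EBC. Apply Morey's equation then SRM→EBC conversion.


SRM = 1.4922·MCU^0.6859;  EBC = SRM·1.97
SRM = 1.4922·7.0^0.6859 = 5.6687
EBC = 5.6687·1.97

11.1672 EBC


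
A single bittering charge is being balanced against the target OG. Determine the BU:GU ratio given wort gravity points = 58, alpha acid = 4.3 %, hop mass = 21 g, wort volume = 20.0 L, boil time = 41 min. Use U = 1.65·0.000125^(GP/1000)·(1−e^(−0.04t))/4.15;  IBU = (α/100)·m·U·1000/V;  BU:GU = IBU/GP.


U = 1.65·0.000125^(58/1000)·(1−e^(−0.04·41))/4.15 = 0.1903
IBU = (4.3/100)·21·0.1903·1000/20.0 = 8.5913
BU:GU = 8.5913/58

0.1481


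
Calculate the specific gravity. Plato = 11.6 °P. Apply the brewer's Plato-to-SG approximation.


SG = 259/(259 − P)
SG = 259/(259 − 11.6)

1.0469


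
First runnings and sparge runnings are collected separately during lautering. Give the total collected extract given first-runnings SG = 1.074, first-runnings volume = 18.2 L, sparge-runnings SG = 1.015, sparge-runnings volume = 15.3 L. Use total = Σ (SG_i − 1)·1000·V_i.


first = (1.074 − 1)·1000·18.2 = 1346.8000
sparge = (1.015 − 1)·1000·15.3 = 229.5000
total = 1346.8000 + 229.5000

1576.3000 gravity·L


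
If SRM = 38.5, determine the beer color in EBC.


EBC = SRM · 1.97
EBC = 38.5 · 1.97

75.8450 EBC


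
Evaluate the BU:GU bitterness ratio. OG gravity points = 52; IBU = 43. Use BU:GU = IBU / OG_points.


BU:GU = 43 / 52

0.8269


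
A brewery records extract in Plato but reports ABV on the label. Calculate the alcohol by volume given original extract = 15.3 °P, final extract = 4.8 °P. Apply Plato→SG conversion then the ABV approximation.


SG = 259/(259 − P);  ABV = (OG − FG)·131.25
OG = 259/(259 − 15.3) = 1.0628
FG = 259/(259 − 4.8) = 1.0189
ABV = (1.0628 − 1.0189)·131.25

5.7618 % ABV


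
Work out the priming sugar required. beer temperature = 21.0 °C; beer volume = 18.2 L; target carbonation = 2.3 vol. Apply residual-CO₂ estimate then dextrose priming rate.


residual = 14.695·(0.01821 + 0.09011·e^(−0.04·T));  sugar = (target − residual)·4.0·V
residual = 14.695·(0.01821 + 0.09011·e^(−0.04·21.0)) = 0.8393
sugar = (2.3 − 0.8393)·4.0·18.2

106.3424 g


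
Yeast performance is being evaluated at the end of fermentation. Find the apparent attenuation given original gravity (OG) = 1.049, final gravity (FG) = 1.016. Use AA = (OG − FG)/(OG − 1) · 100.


AA = (1.049 − 1.016)/(1.049 − 1) · 100

67.3469 %


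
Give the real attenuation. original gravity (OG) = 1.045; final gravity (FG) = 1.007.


AA = (OG−FG)/(OG−1)·100;  RA = AA·0.8192
AA = (1.045 − 1.007)/(1.045 − 1)·100 = 84.4444
RA = 84.4444·0.8192

69.1769 %


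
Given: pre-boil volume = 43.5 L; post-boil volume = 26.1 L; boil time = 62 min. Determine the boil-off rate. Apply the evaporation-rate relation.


rate = (V_pre − V_post) / (t_min/60)
rate = (43.5 − 26.1) / (62/60)

16.8387 L/hr


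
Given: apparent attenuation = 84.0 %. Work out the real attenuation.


RA = AA · 0.8192
RA = 84.0 · 0.8192

68.8128 %


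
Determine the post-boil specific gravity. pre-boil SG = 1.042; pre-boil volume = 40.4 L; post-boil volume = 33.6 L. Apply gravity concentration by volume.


SG_post = 1 + (SG_pre − 1)·V_pre/V_post
pts_pre = (1.042 − 1)·1000 = 42.0000
pts_post = 42.0000·40.4/33.6 = 50.5000
SG_post = 1 + 50.5000/1000

1.0505


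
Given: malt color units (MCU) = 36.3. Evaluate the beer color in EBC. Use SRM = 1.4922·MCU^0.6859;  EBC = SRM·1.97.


SRM = 1.4922·36.3^0.6859 = 17.5294
EBC = 17.5294·1.97

34.5329 EBC


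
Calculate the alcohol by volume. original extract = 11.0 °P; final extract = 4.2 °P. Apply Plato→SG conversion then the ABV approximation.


SG = 259/(259 − P);  ABV = (OG − FG)·131.25
OG = 259/(259 − 11.0) = 1.0444
FG = 259/(259 − 4.2) = 1.0165
ABV = (1.0444 − 1.0165)·131.25

3.6581 % ABV


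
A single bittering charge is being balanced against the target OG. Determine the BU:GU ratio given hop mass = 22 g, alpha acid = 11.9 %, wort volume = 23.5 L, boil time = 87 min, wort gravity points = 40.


U = 1.65·0.000125^(GP/1000)·(1−e^(−0.04t))/4.15;  IBU = (α/100)·m·U·1000/V;  BU:GU = IBU/GP
U = 1.65·0.000125^(40/1000)·(1−e^(−0.04·87))/4.15 = 0.2690
IBU = (11.9/100)·22·0.2690·1000/23.5 = 29.9657
BU:GU = 29.9657/40

0.7491


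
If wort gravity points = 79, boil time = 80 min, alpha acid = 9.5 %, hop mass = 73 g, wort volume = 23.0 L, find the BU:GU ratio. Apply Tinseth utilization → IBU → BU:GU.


U = 1.65·0.000125^(GP/1000)·(1−e^(−0.04t))/4.15;  IBU = (α/100)·m·U·1000/V;  BU:GU = IBU/GP
U = 1.65·0.000125^(79/1000)·(1−e^(−0.04·80))/4.15 = 0.1875
IBU = (9.5/100)·73·0.1875·1000/23.0 = 56.5375
BU:GU = 56.5375/79

0.7157


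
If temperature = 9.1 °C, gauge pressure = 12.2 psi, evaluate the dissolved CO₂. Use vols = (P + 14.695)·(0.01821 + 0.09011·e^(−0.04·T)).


vols = (12.2 + 14.695)·(0.01821 + 0.09011·e^(−0.04·9.1))

2.1738 volumes


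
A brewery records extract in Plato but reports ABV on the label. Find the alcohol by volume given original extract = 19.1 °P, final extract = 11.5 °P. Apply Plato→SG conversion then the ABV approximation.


SG = 259/(259 − P);  ABV = (OG − FG)·131.25
OG = 259/(259 − 19.1) = 1.0796
FG = 259/(259 − 11.5) = 1.0465
ABV = (1.0796 − 1.0465)·131.25

4.3512 % ABV


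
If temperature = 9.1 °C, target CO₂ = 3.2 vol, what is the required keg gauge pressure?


psi = vols/(0.01821 + 0.09011·e^(−0.04·T)) − 14.695
psi = 3.2/(0.01821 + 0.09011·e^(−0.04·9.1)) − 14.695

24.8959 psi


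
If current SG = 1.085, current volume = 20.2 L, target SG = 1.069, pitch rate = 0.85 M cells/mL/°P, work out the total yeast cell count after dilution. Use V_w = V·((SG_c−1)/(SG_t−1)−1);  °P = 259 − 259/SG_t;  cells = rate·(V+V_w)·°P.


V_w = 20.2·((1.085−1)/(1.069−1)−1) = 4.6841
V_final = 20.2 + 4.6841 = 24.8841
°P = 259 − 259/1.069 = 16.7175
cells = 0.85·24.8841·16.7175

353.5992 billion cells


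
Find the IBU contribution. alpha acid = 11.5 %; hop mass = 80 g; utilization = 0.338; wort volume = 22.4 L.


IBU = (α/100)·mass·U·1000 / V
IBU = (11.5/100)·80·0.338·1000 / 22.4

138.8214 IBU


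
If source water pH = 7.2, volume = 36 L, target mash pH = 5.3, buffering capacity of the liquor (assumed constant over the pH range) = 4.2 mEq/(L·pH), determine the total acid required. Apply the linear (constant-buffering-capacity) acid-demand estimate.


acid = buffering capacity · (pH_source − pH_target) · V
acid = 4.2 · (7.2 − 5.3) · 36

287.2800 mEq


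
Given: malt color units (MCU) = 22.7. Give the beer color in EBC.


SRM = 1.4922·MCU^0.6859;  EBC = SRM·1.97
SRM = 1.4922·22.7^0.6859 = 12.7036
EBC = 12.7036·1.97

25.0260 EBC


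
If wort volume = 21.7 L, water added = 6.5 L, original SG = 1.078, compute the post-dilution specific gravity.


SG_new = 1 + (SG_old − 1)·V_old/(V_old + V_water)
pts = (1.078 − 1)·1000·21.7/(21.7 + 6.5) = 60.0213
SG_new = 1 + 60.0213/1000

1.0600


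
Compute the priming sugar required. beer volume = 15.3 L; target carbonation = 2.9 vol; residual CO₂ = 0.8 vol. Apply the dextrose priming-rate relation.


sugar = (target − residual)·4.0·V
sugar = (2.9 − 0.8)·4.0·15.3

128.5200 g


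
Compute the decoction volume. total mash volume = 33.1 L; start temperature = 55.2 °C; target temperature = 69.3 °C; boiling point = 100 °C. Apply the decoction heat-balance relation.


V_dec = V_total·(T_target − T_start)/(T_boil − T_start)
V_dec = 33.1·(69.3 − 55.2)/(100 − 55.2)

10.4176 L


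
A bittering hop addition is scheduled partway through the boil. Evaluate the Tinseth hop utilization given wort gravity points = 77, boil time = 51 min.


U = 1.65·0.000125^(GP/1000) · (1 − e^(−0.04·t))/4.15
bigness = 1.65·0.000125^(77/1000) = 0.8259
boil_factor = (1 − e^(−0.04·51))/4.15 = 0.2096
U = 0.8259 · 0.2096

0.1731


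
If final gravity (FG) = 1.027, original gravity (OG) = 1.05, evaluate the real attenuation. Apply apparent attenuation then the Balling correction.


AA = (OG−FG)/(OG−1)·100;  RA = AA·0.8192
AA = (1.05 − 1.027)/(1.05 − 1)·100 = 46.0000
RA = 46.0000·0.8192

37.6832 %


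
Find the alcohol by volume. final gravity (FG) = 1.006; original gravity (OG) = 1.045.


ABV = (OG − FG) · 131.25
ABV = (1.045 − 1.006) · 131.25

5.1187 % ABV


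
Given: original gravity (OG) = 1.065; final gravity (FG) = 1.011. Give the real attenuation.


AA = (OG−FG)/(OG−1)·100;  RA = AA·0.8192
AA = (1.065 − 1.011)/(1.065 − 1)·100 = 83.0769
RA = 83.0769·0.8192

68.0566 %


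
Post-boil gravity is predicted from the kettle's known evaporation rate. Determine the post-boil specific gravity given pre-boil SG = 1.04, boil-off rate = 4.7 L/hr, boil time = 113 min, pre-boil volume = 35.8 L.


V_post = V_pre − rate·(t/60);  SG_post = 1 + (SG_pre−1)·V_pre/V_post
V_post = 35.8 − 4.7·(113/60) = 26.9483
SG_post = 1 + (1.04 − 1)·35.8/26.9483

1.0531


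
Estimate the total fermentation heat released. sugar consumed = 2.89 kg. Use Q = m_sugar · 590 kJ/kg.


Q = 2.89 · 590

1705.1000 kJ


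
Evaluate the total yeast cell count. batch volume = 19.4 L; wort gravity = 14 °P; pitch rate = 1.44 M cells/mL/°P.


cells (billions) = rate · V_L · °P
cells = 1.44 · 19.4 · 14

391.1040 billion cells


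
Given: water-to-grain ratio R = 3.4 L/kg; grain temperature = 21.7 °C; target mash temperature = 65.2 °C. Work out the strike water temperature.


T_strike = (0.41/R)·(T_mash − T_grain) + T_mash
T_strike = (0.41/3.4)·(65.2 − 21.7) + 65.2

70.4456 °C


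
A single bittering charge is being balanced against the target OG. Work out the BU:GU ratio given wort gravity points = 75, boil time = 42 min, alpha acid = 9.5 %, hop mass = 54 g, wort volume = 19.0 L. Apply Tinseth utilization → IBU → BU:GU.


U = 1.65·0.000125^(GP/1000)·(1−e^(−0.04t))/4.15;  IBU = (α/100)·m·U·1000/V;  BU:GU = IBU/GP
U = 1.65·0.000125^(75/1000)·(1−e^(−0.04·42))/4.15 = 0.1649
IBU = (9.5/100)·54·0.1649·1000/19.0 = 44.5136
BU:GU = 44.5136/75

0.5935


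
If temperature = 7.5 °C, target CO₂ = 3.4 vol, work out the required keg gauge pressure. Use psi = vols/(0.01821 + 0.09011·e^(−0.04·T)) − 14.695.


psi = 3.4/(0.01821 + 0.09011·e^(−0.04·7.5)) − 14.695

25.3214 psi


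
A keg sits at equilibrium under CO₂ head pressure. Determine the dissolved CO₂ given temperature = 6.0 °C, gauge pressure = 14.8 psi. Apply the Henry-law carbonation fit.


vols = (P + 14.695)·(0.01821 + 0.09011·e^(−0.04·T))
vols = (14.8 + 14.695)·(0.01821 + 0.09011·e^(−0.04·6.0))

2.6278 volumes


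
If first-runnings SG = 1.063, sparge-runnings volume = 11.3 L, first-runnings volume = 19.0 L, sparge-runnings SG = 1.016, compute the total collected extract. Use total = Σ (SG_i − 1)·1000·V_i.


first = (1.063 − 1)·1000·19.0 = 1197.0000
sparge = (1.016 − 1)·1000·11.3 = 180.8000
total = 1197.0000 + 180.8000

1377.8000 gravity·L


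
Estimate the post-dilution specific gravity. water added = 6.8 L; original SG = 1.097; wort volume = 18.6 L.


SG_new = 1 + (SG_old − 1)·V_old/(V_old + V_water)
pts = (1.097 − 1)·1000·18.6/(18.6 + 6.8) = 71.0315
SG_new = 1 + 71.0315/1000

1.0710


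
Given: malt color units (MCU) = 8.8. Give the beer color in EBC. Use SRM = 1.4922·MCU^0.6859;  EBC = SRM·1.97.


SRM = 1.4922·8.8^0.6859 = 6.6320
EBC = 6.6320·1.97

13.0651 EBC


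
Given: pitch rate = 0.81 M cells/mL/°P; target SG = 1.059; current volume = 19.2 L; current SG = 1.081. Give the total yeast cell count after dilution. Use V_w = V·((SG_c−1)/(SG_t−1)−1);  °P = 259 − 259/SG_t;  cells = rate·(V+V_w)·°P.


V_w = 19.2·((1.081−1)/(1.059−1)−1) = 7.1593
V_final = 19.2 + 7.1593 = 26.3593
°P = 259 − 259/1.059 = 14.4297
cells = 0.81·26.3593·14.4297

308.0882 billion cells


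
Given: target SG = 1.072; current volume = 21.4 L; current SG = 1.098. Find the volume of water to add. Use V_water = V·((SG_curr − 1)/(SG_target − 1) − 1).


V_water = 21.4·((1.098 − 1)/(1.072 − 1) − 1)

7.7278 L


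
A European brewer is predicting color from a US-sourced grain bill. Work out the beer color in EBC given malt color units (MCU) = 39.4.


SRM = 1.4922·MCU^0.6859;  EBC = SRM·1.97
SRM = 1.4922·39.4^0.6859 = 18.5429
EBC = 18.5429·1.97

36.5295 EBC


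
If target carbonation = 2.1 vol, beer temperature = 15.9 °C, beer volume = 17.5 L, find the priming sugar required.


residual = 14.695·(0.01821 + 0.09011·e^(−0.04·T));  sugar = (target − residual)·4.0·V
residual = 14.695·(0.01821 + 0.09011·e^(−0.04·15.9)) = 0.9686
sugar = (2.1 − 0.9686)·4.0·17.5

79.1968 g


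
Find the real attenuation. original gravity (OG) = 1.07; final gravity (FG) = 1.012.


AA = (OG−FG)/(OG−1)·100;  RA = AA·0.8192
AA = (1.07 − 1.012)/(1.07 − 1)·100 = 82.8571
RA = 82.8571·0.8192

67.8766 %


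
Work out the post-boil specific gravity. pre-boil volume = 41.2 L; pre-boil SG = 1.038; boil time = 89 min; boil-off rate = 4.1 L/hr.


V_post = V_pre − rate·(t/60);  SG_post = 1 + (SG_pre−1)·V_pre/V_post
V_post = 41.2 − 4.1·(89/60) = 35.1183
SG_post = 1 + (1.038 − 1)·41.2/35.1183

1.0446


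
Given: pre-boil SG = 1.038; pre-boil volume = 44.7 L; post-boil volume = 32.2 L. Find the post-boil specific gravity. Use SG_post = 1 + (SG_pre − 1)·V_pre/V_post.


pts_pre = (1.038 − 1)·1000 = 38.0000
pts_post = 38.0000·44.7/32.2 = 52.7516
SG_post = 1 + 52.7516/1000

1.0528


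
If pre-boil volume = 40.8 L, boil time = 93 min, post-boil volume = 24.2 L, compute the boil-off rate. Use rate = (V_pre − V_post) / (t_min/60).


rate = (40.8 − 24.2) / (93/60)

10.7097 L/hr


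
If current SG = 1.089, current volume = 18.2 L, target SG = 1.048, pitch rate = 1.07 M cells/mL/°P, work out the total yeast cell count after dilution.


V_w = V·((SG_c−1)/(SG_t−1)−1);  °P = 259 − 259/SG_t;  cells = rate·(V+V_w)·°P
V_w = 18.2·((1.089−1)/(1.048−1)−1) = 15.5458
V_final = 18.2 + 15.5458 = 33.7458
°P = 259 − 259/1.048 = 11.8626
cells = 1.07·33.7458·11.8626

428.3351 billion cells


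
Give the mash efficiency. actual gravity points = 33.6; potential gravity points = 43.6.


efficiency = actual / potential × 100
efficiency = 33.6 / 43.6 × 100

77.0642 %


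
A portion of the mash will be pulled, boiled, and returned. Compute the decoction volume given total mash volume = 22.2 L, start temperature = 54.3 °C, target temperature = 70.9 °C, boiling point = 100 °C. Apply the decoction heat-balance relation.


V_dec = V_total·(T_target − T_start)/(T_boil − T_start)
V_dec = 22.2·(70.9 − 54.3)/(100 − 54.3)

8.0639 L


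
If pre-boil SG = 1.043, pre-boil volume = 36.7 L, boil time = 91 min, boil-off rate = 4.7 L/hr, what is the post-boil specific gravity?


V_post = V_pre − rate·(t/60);  SG_post = 1 + (SG_pre−1)·V_pre/V_post
V_post = 36.7 − 4.7·(91/60) = 29.5717
SG_post = 1 + (1.043 − 1)·36.7/29.5717

1.0534


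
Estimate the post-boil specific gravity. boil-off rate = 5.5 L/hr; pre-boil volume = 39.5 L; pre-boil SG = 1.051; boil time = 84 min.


V_post = V_pre − rate·(t/60);  SG_post = 1 + (SG_pre−1)·V_pre/V_post
V_post = 39.5 − 5.5·(84/60) = 31.8000
SG_post = 1 + (1.051 − 1)·39.5/31.8000

1.0633


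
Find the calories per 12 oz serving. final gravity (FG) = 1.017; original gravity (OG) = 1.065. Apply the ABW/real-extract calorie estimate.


ABW = (OG−FG)·131.25·0.79/FG;  °P = 259 − 259/SG (for OG→OE and FG→AE);  RE = 0.1808·OE + 0.8192·AE;  Cal = (6.9·ABW + 4·(RE−0.1))·FG·3.55
ABW = (1.065 − 1.017)·131.25·0.79/1.017 = 4.8938
OE = 259 − 259/1.065 = 15.8075 °P
AE = 259 − 259/1.017 = 4.3294 °P
RE = 0.1808·15.8075 + 0.8192·4.3294 = 6.4046 °P
Cal = (6.9·4.8938 + 4·(6.4046−0.1))·1.017·3.55

212.9595 kcal


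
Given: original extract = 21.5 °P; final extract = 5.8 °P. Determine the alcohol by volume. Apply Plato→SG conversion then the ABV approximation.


SG = 259/(259 − P);  ABV = (OG − FG)·131.25
OG = 259/(259 − 21.5) = 1.0905
FG = 259/(259 − 5.8) = 1.0229
ABV = (1.0905 − 1.0229)·131.25

8.8751 % ABV


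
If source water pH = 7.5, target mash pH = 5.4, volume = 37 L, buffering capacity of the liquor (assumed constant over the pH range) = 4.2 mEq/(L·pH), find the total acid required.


acid = buffering capacity · (pH_source − pH_target) · V
acid = 4.2 · (7.5 − 5.4) · 37

326.3400 mEq


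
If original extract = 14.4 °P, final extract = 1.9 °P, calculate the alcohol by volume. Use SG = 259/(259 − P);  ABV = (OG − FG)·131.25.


OG = 259/(259 − 14.4) = 1.0589
FG = 259/(259 − 1.9) = 1.0074
ABV = (1.0589 − 1.0074)·131.25

6.7569 % ABV


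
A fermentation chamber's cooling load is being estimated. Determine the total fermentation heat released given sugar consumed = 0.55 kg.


Q = m_sugar · 590 kJ/kg
Q = 0.55 · 590

324.5000 kJ


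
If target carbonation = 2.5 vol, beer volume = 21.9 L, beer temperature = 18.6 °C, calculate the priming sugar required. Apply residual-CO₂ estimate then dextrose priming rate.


residual = 14.695·(0.01821 + 0.09011·e^(−0.04·T));  sugar = (target − residual)·4.0·V
residual = 14.695·(0.01821 + 0.09011·e^(−0.04·18.6)) = 0.8969
sugar = (2.5 − 0.8969)·4.0·21.9

140.4358 g


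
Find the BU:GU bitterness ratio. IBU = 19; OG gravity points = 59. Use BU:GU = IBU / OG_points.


BU:GU = 19 / 59

0.3220


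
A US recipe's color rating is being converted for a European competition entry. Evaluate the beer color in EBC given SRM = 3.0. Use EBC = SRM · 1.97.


EBC = 3.0 · 1.97

5.9100 EBC


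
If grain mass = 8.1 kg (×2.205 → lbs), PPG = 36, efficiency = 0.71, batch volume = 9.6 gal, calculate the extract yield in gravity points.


points = lbs × PPG × eff / vol
lbs = 8.1 × 2.205 = 17.8605
points = 17.8605 × 36 × 0.71 / 9.6

47.5536 points


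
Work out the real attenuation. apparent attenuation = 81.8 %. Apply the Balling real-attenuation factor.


RA = AA · 0.8192
RA = 81.8 · 0.8192

67.0106 %


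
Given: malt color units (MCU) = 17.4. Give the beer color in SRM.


SRM = 1.4922 · MCU^0.6859
SRM = 1.4922 · 17.4^0.6859

10.5857 SRM


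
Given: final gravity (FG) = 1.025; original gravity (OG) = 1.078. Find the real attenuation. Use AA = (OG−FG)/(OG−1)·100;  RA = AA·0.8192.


AA = (1.078 − 1.025)/(1.078 − 1)·100 = 67.9487
RA = 67.9487·0.8192

55.6636 %


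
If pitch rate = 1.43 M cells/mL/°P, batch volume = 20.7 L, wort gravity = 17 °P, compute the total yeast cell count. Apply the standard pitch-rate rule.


cells (billions) = rate · V_L · °P
cells = 1.43 · 20.7 · 17

503.2170 billion cells


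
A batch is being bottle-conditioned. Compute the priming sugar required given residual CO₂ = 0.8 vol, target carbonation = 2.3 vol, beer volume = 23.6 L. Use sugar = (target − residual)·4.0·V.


sugar = (2.3 − 0.8)·4.0·23.6

141.6000 g


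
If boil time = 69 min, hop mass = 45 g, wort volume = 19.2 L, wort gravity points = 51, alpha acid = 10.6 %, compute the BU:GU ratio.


U = 1.65·0.000125^(GP/1000)·(1−e^(−0.04t))/4.15;  IBU = (α/100)·m·U·1000/V;  BU:GU = IBU/GP
U = 1.65·0.000125^(51/1000)·(1−e^(−0.04·69))/4.15 = 0.2355
IBU = (10.6/100)·45·0.2355·1000/19.2 = 58.5059
BU:GU = 58.5059/51

1.1472


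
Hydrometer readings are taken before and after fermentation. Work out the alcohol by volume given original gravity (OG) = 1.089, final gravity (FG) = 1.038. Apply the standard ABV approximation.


ABV = (OG − FG) · 131.25
ABV = (1.089 − 1.038) · 131.25

6.6937 % ABV


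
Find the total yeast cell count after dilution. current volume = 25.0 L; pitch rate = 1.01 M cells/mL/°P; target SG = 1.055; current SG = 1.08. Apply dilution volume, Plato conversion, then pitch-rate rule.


V_w = V·((SG_c−1)/(SG_t−1)−1);  °P = 259 − 259/SG_t;  cells = rate·(V+V_w)·°P
V_w = 25.0·((1.08−1)/(1.055−1)−1) = 11.3636
V_final = 25.0 + 11.3636 = 36.3636
°P = 259 − 259/1.055 = 13.5024
cells = 1.01·36.3636·13.5024

495.9052 billion cells
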